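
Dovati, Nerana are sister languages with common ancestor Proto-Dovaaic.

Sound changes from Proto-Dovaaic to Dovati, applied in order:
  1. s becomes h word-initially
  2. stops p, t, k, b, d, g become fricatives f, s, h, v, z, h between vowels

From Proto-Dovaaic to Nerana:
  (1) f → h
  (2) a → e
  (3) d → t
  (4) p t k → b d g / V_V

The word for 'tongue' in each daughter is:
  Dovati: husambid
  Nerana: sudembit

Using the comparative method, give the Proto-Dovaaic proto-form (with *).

Position 4: Dovati has a, Nerana has e. Dovati preserves a here (none of its changes turn any other segment into a), so the proto-segment is *a.
Position 3: Dovati has s, Nerana has d. Taking the neighbouring segments as reconstructed: Dovati s could go back to *t or *s; Nerana d could go back to *t or *d — the one source consistent with every daughter is *t.
Position 1: Dovati has h, Nerana has s. Nerana preserves s here (none of its changes turn any other segment into s), so the proto-segment is *s.
This points to *sutambid. Verify forward in each daughter:
Dovati: start from *sutambid.
  rule 1 (debuccalisation): sutambid → hutambid
  rule 2 (intervocalic lenition): hutambid → husambid
  ⇒ Dovati husambid
Nerana: *sutambid > sutembid > sutembit > sudembit  (by vowel merger, unconditioned shift, intervocalic voicing)
No other proto-form is consistent with every reflex, so the reconstruction is *sutambid.

*sutambid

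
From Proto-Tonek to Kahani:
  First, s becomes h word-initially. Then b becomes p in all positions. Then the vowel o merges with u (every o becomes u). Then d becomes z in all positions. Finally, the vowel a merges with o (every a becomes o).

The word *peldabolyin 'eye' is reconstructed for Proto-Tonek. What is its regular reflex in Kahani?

pelzopulyin

Kahani: *peldabolyin > peldapolyin > peldapulyin > pelzapulyin > pelzopulyin  (by unconditioned shift, vowel merger, unconditioned shift, vowel merger)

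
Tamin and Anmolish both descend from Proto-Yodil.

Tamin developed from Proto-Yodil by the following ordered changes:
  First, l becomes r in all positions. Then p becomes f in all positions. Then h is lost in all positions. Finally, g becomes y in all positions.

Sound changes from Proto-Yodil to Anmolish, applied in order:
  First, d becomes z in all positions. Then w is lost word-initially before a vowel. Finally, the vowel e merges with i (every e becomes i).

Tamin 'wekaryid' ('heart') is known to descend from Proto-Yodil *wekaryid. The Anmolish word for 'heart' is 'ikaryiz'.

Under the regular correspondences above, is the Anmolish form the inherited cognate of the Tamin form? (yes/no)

Derive the expected Anmolish reflex of *wekaryid:
Anmolish: *wekaryid
  wekaryid → wekaryiz   [unconditioned shift]
  wekaryiz → ekaryiz   [glide loss]
  ekaryiz → ikaryiz   [vowel merger]
  giving Anmolish ikaryiz.
Anmolish 'ikaryiz' matches the regular reflex exactly, so the pair is cognate.

yes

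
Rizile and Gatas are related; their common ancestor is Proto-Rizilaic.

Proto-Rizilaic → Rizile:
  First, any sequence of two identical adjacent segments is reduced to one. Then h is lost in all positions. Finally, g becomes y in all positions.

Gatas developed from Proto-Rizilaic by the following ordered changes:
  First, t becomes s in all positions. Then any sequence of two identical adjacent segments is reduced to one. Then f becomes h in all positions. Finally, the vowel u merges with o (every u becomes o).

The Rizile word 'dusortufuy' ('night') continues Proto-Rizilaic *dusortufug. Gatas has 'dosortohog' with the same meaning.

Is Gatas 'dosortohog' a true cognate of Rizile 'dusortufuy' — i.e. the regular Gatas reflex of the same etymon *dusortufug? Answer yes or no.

no

Derive the expected Gatas reflex of *dusortufug:
Gatas: *dusortufug > dusorsufug > dusorsuhug > dosorsohog  (by unconditioned shift, unconditioned shift, vowel merger)
The regular Gatas reflex would be 'dosorsohog', but the attested form is 'dosortohog'. The correspondence is irregular, so they are not cognates (the Gatas form has a different source).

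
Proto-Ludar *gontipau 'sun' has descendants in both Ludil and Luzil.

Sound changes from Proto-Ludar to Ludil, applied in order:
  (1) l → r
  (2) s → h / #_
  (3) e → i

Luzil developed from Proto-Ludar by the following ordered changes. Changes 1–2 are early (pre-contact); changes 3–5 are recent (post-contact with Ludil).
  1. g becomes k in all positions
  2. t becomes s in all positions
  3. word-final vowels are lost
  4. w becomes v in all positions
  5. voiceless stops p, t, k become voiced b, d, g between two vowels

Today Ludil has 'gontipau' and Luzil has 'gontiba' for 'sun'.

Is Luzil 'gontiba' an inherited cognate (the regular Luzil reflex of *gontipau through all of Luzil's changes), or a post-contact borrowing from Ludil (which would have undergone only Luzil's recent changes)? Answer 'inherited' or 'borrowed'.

borrowed

If inherited, *gontipau would pass through all of Luzil's changes:
Luzil: start from *gontipau.
  rule 1 (unconditioned shift): gontipau → kontipau
  rule 2 (unconditioned shift): kontipau → konsipau
  rule 3 (apocope): konsipau → konsipa
  rule 4: no change — konsipa
  rule 5 (intervocalic voicing): konsipa → konsiba
  ⇒ Luzil konsiba
If borrowed from Ludil 'gontipau' after the early changes, it would undergo only the recent ones:
  rule 3 (apocope): gontipau → gontipa
  rule 4 (unconditioned shift): no change (gontipa)
  rule 5 (intervocalic voicing): gontipa → gontiba
  ⇒ as a loan: gontiba
Luzil 'gontiba' matches the loan outcome 'gontiba', not the inherited 'konsiba' — it skipped the early Luzil changes, so it was borrowed from Ludil.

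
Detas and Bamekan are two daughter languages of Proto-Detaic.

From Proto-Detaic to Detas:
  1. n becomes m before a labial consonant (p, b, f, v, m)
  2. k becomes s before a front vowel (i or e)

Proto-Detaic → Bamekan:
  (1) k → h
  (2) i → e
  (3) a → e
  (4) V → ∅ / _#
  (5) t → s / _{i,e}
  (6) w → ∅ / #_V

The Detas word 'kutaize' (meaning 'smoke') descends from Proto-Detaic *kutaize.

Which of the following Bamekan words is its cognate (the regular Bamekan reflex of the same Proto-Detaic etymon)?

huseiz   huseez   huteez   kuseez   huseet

Bamekan: *kutaize > hutaize > hutaeze > huteeze > huteez > huseez  (by unconditioned shift, vowel merger, vowel merger, apocope, palatalisation)
The other candidates each miss or misapply at least one Bamekan change.

huseez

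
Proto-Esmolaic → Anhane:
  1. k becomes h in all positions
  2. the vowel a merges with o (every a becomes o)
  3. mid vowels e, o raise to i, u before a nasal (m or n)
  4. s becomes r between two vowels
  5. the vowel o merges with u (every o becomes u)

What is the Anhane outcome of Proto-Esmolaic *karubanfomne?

hurubunfumne

Anhane: start from *karubanfomne.
  rule 1 (unconditioned shift): karubanfomne → harubanfomne
  rule 2 (vowel merger): harubanfomne → horubonfomne
  rule 3 (pre-nasal raising): horubonfomne → horubunfumne
  rule 4: no change — horubunfumne
  rule 5 (vowel merger): horubunfumne → hurubunfumne
  ⇒ Anhane hurubunfumne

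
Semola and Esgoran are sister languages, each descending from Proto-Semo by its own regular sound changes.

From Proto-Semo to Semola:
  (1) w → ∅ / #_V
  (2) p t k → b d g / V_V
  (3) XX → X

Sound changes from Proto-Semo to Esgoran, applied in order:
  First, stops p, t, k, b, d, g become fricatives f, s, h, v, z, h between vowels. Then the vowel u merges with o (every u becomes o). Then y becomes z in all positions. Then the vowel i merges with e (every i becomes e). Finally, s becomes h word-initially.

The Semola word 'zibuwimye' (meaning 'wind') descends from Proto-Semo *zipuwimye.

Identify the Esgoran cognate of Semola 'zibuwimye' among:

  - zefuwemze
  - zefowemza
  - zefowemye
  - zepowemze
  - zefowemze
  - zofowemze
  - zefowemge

zefowemze

Esgoran: start from *zipuwimye.
  rule 1 (intervocalic lenition): zipuwimye → zifuwimye
  rule 2 (vowel merger): zifuwimye → zifowimye
  rule 3 (unconditioned shift): zifowimye → zifowimze
  rule 4 (vowel merger): zifowimze → zefowemze
  rule 5: no change — zefowemze
  ⇒ Esgoran zefowemze
Only 'zefowemze' matches the regular Esgoran development of *zipuwimye.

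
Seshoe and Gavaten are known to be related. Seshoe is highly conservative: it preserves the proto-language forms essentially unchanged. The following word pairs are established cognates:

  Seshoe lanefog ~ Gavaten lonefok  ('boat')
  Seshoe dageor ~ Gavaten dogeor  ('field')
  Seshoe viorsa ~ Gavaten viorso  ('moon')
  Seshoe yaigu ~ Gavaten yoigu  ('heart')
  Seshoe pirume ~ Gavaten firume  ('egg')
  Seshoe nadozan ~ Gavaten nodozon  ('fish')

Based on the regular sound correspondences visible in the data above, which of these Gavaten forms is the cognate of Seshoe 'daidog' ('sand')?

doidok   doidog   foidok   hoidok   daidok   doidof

yaigu ~ yoigu — Seshoe a corresponds to Gavaten o after a consonant, before a front vowel.
lanefog ~ lonefok — Seshoe g corresponds to Gavaten k word-finally.
Applying these to Seshoe 'daidog':
  daidog → doidog   (a→o after a consonant, before a front vowel)
  doidog → doidok   (g→k word-finally)
So the Gavaten cognate is 'doidok'.

doidok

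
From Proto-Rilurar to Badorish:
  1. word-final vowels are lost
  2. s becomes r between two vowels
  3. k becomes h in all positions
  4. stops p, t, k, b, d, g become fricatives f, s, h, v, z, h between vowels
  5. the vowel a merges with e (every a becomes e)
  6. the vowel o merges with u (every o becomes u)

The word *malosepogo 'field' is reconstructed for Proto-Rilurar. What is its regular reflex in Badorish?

melurefug

Badorish: *malosepogo > malosepog > malorepog > malorefog > melorefog > melurefug  (by apocope, rhotacism, intervocalic lenition, vowel merger, vowel merger)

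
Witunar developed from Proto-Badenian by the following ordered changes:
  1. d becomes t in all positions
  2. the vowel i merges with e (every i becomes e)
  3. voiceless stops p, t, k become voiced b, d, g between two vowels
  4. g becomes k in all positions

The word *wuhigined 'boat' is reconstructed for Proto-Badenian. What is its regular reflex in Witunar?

wuhekenet

Witunar: start from *wuhigined.
  rule 1 (unconditioned shift): wuhigined → wuhiginet
  rule 2 (vowel merger): wuhiginet → wuhegenet
  rule 3: no change — wuhegenet
  rule 4 (unconditioned shift): wuhegenet → wuhekenet
  ⇒ Witunar wuhekenet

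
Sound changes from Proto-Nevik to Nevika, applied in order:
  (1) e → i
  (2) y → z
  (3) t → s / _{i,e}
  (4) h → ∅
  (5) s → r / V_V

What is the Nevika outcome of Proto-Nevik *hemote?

Nevika: *hemote
  hemote → himoti   [vowel merger]
  himoti (rule 2 does not apply)
  himoti → himosi   [palatalisation]
  himosi → imosi   [h-loss]
  imosi → imori   [rhotacism]
  giving Nevika imori.

imori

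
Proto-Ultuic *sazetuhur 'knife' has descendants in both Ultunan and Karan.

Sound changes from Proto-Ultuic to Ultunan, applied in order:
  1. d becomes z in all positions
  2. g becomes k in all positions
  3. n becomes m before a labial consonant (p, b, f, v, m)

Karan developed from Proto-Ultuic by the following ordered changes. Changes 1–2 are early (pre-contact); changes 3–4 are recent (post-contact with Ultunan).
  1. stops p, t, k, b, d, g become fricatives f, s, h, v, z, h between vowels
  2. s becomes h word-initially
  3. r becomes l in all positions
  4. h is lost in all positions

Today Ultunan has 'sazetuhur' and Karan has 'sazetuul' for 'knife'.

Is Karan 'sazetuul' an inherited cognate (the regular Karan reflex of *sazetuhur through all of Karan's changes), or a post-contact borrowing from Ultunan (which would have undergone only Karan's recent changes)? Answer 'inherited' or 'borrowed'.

borrowed

If inherited, *sazetuhur would pass through all of Karan's changes:
Karan: start from *sazetuhur.
  rule 1 (intervocalic lenition): sazetuhur → sazesuhur
  rule 2 (debuccalisation): sazesuhur → hazesuhur
  rule 3 (unconditioned shift): hazesuhur → hazesuhul
  rule 4 (h-loss): hazesuhul → azesuul
  ⇒ Karan azesuul
If borrowed from Ultunan 'sazetuhur' after the early changes, it would undergo only the recent ones:
  rule 3 (unconditioned shift): sazetuhur → sazetuhul
  rule 4 (h-loss): sazetuhul → sazetuul
  ⇒ as a loan: sazetuul
Karan 'sazetuul' matches the loan outcome 'sazetuul', not the inherited 'azesuul' — it skipped the early Karan changes, so it was borrowed from Ultunan.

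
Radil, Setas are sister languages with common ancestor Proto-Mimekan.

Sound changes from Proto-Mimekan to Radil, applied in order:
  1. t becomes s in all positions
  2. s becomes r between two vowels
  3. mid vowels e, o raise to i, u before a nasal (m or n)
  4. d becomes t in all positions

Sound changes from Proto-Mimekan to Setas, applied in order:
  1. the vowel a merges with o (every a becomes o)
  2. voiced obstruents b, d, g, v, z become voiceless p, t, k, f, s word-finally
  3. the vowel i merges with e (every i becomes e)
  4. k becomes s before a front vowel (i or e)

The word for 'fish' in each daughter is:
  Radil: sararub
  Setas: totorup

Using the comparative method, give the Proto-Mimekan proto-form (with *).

Position 3: Radil has r, Setas has t. Taking the neighbouring segments as reconstructed: Radil r could go back to *t or *s or *r; Setas t can only go back to *t — the one source consistent with every daughter is *t.
Position 7: Radil has b, Setas has p. Radil preserves b here (none of its changes turn any other segment into b), so the proto-segment is *b.
Position 2: Radil has a, Setas has o. Radil preserves a here (none of its changes turn any other segment into a), so the proto-segment is *a.
Verify the candidate proto-form against each daughter:
Radil: *tatarub > sasarub > sararub  (by unconditioned shift, rhotacism)
Setas: *tatarub > totorub > totorup  (by vowel merger, final devoicing)
*tatarub is the unique common source.

*tatarub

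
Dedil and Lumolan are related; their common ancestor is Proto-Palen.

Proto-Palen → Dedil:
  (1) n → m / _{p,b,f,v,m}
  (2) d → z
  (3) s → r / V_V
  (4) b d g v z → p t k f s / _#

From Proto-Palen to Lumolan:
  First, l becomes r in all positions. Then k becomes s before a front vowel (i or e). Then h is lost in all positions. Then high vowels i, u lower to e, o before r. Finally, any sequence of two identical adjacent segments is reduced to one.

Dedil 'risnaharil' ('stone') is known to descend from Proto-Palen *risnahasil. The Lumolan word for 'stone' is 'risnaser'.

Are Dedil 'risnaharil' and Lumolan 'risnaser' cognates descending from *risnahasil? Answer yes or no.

Derive the expected Lumolan reflex of *risnahasil:
Lumolan: start from *risnahasil.
  rule 1 (unconditioned shift): risnahasil → risnahasir
  rule 2: no change — risnahasir
  rule 3 (h-loss): risnahasir → risnaasir
  rule 4 (pre-rhotic lowering): risnaasir → risnaaser
  rule 5 (degemination): risnaaser → risnaser
  ⇒ Lumolan risnaser
Lumolan 'risnaser' matches the regular reflex exactly, so the pair is cognate.

yes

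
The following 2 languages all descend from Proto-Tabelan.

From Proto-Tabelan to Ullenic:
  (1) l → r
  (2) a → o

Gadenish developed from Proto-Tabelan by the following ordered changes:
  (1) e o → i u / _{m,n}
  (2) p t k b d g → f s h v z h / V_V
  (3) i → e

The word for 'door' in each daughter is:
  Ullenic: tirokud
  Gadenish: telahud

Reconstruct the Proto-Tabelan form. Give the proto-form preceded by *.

*tilakud

Position 2: Ullenic has i, Gadenish has e. Ullenic preserves i here (none of its changes turn any other segment into i), so the proto-segment is *i.
Position 4: Ullenic has o, Gadenish has a. Gadenish preserves a here (none of its changes turn any other segment into a), so the proto-segment is *a.
Verify the candidate proto-form against each daughter:
Ullenic: *tilakud
  tilakud → tirakud   [unconditioned shift]
  tirakud → tirokud   [vowel merger]
  giving Ullenic tirokud.
Gadenish: *tilakud
  tilakud (rule 1 does not apply)
  tilakud → tilahud   [intervocalic lenition]
  tilahud → telahud   [vowel merger]
  giving Gadenish telahud.
No other proto-form is consistent with every reflex, so the reconstruction is *tilakud.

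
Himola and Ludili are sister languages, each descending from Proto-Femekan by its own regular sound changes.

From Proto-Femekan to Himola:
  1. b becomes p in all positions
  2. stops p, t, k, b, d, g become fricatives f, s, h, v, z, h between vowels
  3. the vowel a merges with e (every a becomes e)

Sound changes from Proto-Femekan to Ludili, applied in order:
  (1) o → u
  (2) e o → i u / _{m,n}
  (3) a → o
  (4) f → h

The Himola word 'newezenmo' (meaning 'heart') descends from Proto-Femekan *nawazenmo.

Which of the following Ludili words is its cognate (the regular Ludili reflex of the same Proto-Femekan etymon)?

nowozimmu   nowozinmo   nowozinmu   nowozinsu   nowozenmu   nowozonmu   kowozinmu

nowozinmu

Ludili: start from *nawazenmo.
  rule 1 (vowel merger): nawazenmo → nawazenmu
  rule 2 (pre-nasal raising): nawazenmu → nawazinmu
  rule 3 (vowel merger): nawazinmu → nowozinmu
  rule 4: no change — nowozinmu
  ⇒ Ludili nowozinmu
Only 'nowozinmu' matches the regular Ludili development of *nawazenmo.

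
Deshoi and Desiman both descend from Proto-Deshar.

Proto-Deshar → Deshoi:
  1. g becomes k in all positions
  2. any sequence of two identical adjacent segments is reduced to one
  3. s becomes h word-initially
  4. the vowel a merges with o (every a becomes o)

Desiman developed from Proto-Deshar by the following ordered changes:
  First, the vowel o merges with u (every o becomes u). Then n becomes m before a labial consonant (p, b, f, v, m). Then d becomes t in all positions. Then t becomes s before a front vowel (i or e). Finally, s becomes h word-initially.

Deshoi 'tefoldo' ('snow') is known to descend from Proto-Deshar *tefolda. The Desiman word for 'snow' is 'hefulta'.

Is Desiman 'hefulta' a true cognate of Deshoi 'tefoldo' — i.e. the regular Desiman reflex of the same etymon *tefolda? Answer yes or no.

Derive the expected Desiman reflex of *tefolda:
Desiman: *tefolda > tefulda > tefulta > sefulta > hefulta  (by vowel merger, unconditioned shift, palatalisation, debuccalisation)
Desiman 'hefulta' matches the regular reflex exactly, so the pair is cognate.

yes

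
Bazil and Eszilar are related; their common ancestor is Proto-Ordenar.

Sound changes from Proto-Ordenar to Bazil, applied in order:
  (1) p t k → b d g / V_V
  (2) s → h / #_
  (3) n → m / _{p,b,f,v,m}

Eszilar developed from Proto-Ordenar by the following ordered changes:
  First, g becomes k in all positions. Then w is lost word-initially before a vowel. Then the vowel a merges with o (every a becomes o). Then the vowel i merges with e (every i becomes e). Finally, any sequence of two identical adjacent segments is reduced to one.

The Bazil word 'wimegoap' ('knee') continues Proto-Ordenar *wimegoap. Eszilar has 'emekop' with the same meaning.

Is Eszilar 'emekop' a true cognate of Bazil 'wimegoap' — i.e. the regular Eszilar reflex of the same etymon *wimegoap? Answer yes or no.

Derive the expected Eszilar reflex of *wimegoap:
Eszilar: *wimegoap > wimekoap > imekoap > imekoop > emekoop > emekop  (by unconditioned shift, glide loss, vowel merger, vowel merger, degemination)
Eszilar 'emekop' matches the regular reflex exactly, so the pair is cognate.

yes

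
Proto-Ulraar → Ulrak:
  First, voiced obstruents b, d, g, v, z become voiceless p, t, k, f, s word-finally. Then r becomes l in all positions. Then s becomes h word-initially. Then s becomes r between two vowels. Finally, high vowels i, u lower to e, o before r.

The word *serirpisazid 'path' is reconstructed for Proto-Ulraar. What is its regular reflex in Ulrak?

Ulrak: *serirpisazid
  serirpisazid → serirpisazit   [final devoicing]
  serirpisazit → selilpisazit   [unconditioned shift]
  selilpisazit → helilpisazit   [debuccalisation]
  helilpisazit → helilpirazit   [rhotacism]
  helilpirazit → helilperazit   [pre-rhotic lowering]
  giving Ulrak helilperazit.

helilperazit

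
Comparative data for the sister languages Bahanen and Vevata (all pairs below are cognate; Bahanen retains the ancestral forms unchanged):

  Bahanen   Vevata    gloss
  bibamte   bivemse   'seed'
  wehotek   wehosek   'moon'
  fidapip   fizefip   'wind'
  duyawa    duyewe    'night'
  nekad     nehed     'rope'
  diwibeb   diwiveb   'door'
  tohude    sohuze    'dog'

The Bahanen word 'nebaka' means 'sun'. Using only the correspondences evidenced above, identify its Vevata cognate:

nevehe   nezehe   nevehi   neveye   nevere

nevehe

bibamte ~ bivemse — Bahanen b corresponds to Vevata v between vowels (before a back vowel).
duyawa ~ duyewe, nekad ~ nehed — Bahanen a corresponds to Vevata e after a consonant, before a consonant other than r, m, n, p, b, f, v.
nekad ~ nehed — Bahanen k corresponds to Vevata h between vowels (before a back vowel).
duyawa ~ duyewe — Bahanen a corresponds to Vevata e word-finally.
Applying these to Bahanen 'nebaka':
  nebaka → nevaka   (b→v between vowels (before a back vowel))
  nevaka → neveka   (a→e after a consonant, before a consonant other than r, m, n, p, b, f, v)
  neveka → neveha   (k→h between vowels (before a back vowel))
  neveha → nevehe   (a→e word-finally)
So the Vevata cognate is 'nevehe'.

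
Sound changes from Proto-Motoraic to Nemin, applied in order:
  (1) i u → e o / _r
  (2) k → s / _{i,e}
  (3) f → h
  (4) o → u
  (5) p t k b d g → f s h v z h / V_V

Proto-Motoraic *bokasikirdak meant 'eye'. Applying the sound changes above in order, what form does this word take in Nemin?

Nemin: *bokasikirdak
  bokasikirdak → bokasikerdak   [pre-rhotic lowering]
  bokasikerdak → bokasiserdak   [palatalisation]
  bokasiserdak (rule 3 does not apply)
  bokasiserdak → bukasiserdak   [vowel merger]
  bukasiserdak → buhasiserdak   [intervocalic lenition]
  giving Nemin buhasiserdak.

buhasiserdak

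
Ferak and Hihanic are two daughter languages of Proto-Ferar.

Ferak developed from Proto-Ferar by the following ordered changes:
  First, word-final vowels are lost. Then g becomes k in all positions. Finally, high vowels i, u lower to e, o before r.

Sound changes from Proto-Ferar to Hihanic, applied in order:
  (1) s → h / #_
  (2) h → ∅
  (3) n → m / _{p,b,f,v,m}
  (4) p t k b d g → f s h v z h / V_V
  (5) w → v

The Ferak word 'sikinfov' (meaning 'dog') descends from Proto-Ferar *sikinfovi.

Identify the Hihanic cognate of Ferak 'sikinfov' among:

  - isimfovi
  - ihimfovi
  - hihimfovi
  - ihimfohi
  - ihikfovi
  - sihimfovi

Hihanic: start from *sikinfovi.
  rule 1 (debuccalisation): sikinfovi → hikinfovi
  rule 2 (h-loss): hikinfovi → ikinfovi
  rule 3 (nasal place assimilation): ikinfovi → ikimfovi
  rule 4 (intervocalic lenition): ikimfovi → ihimfovi
  rule 5: no change — ihimfovi
  ⇒ Hihanic ihimfovi
Only 'ihimfovi' matches the regular Hihanic development of *sikinfovi.

ihimfovi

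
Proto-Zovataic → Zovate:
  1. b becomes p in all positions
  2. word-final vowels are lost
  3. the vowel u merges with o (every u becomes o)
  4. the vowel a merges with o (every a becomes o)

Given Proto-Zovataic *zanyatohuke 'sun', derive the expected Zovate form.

zonyotohok

Zovate: *zanyatohuke
  zanyatohuke (rule 1 does not apply)
  zanyatohuke → zanyatohuk   [apocope]
  zanyatohuk → zanyatohok   [vowel merger]
  zanyatohok → zonyotohok   [vowel merger]
  giving Zovate zonyotohok.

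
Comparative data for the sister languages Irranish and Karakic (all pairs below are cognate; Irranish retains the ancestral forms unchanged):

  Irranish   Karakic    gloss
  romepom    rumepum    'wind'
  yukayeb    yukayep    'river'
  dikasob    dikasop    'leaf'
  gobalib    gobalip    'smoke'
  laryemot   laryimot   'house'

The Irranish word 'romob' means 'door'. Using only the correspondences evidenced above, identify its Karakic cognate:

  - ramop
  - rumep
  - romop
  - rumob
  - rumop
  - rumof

romepom ~ rumepum — Irranish o corresponds to Karakic u after a consonant, before a nasal.
yukayeb ~ yukayep, dikasob ~ dikasop — Irranish b corresponds to Karakic p word-finally.
Applying these to Irranish 'romob':
  romob → rumob   (o→u after a consonant, before a nasal)
  rumob → rumop   (b→p word-finally)
So the Karakic cognate is 'rumop'.

rumop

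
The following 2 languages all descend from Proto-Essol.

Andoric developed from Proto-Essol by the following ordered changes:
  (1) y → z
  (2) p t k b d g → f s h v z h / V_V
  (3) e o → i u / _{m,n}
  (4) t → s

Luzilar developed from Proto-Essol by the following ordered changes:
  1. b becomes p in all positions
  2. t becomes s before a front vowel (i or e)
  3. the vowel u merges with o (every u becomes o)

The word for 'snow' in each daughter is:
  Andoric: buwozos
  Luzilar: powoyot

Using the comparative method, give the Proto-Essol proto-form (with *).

*buwoyot

Position 7: Andoric has s, Luzilar has t. Luzilar preserves t here (none of its changes turn any other segment into t), so the proto-segment is *t.
Position 5: Andoric has z, Luzilar has y. Luzilar preserves y here (none of its changes turn any other segment into y), so the proto-segment is *y.
Position 2: Andoric has u, Luzilar has o. Taking the neighbouring segments as reconstructed: Andoric u can only go back to *u; Luzilar o could go back to *o or *u — the one source consistent with every daughter is *u.
Verify the candidate proto-form against each daughter:
Andoric: start from *buwoyot.
  rule 1 (unconditioned shift): buwoyot → buwozot
  rule 2: no change — buwozot
  rule 3: no change — buwozot
  rule 4 (unconditioned shift): buwozot → buwozos
  ⇒ Andoric buwozos
Luzilar: *buwoyot > puwoyot > powoyot  (by unconditioned shift, vowel merger)
*buwoyot is the unique common source.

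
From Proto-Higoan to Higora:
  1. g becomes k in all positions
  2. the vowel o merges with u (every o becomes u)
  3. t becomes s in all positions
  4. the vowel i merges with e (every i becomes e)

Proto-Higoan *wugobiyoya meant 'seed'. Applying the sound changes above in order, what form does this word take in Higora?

Higora: *wugobiyoya
  wugobiyoya → wukobiyoya   [unconditioned shift]
  wukobiyoya → wukubiyuya   [vowel merger]
  wukubiyuya (rule 3 does not apply)
  wukubiyuya → wukubeyuya   [vowel merger]
  giving Higora wukubeyuya.

wukubeyuya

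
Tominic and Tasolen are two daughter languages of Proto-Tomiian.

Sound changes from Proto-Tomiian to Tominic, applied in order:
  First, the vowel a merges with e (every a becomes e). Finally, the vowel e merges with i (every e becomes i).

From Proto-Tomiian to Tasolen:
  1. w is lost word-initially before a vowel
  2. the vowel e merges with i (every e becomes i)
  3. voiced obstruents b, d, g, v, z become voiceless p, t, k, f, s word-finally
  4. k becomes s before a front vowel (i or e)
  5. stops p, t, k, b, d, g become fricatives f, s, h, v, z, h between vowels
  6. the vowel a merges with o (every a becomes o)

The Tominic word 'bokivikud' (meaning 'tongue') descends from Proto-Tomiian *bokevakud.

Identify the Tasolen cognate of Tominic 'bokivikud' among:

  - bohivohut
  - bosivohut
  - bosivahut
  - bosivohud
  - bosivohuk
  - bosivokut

bosivohut

Tasolen: start from *bokevakud.
  rule 1: no change — bokevakud
  rule 2 (vowel merger): bokevakud → bokivakud
  rule 3 (final devoicing): bokivakud → bokivakut
  rule 4 (palatalisation): bokivakut → bosivakut
  rule 5 (intervocalic lenition): bosivakut → bosivahut
  rule 6 (vowel merger): bosivahut → bosivohut
  ⇒ Tasolen bosivohut
Only 'bosivohut' matches the regular Tasolen development of *bokevakud.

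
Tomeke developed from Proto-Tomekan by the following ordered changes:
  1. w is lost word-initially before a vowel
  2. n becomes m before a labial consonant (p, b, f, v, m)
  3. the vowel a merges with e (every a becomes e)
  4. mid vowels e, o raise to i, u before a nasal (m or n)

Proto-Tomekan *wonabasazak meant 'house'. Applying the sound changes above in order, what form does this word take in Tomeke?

Tomeke: start from *wonabasazak.
  rule 1 (glide loss): wonabasazak → onabasazak
  rule 2: no change — onabasazak
  rule 3 (vowel merger): onabasazak → onebesezek
  rule 4 (pre-nasal raising): onebesezek → unebesezek
  ⇒ Tomeke unebesezek

unebesezek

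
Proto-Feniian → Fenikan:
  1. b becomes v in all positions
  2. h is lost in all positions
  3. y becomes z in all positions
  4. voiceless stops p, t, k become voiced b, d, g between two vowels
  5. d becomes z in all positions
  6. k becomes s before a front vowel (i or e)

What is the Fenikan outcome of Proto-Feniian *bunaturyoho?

vunazurzoo

Fenikan: *bunaturyoho
  bunaturyoho → vunaturyoho   [unconditioned shift]
  vunaturyoho → vunaturyoo   [h-loss]
  vunaturyoo → vunaturzoo   [unconditioned shift]
  vunaturzoo → vunadurzoo   [intervocalic voicing]
  vunadurzoo → vunazurzoo   [unconditioned shift]
  vunazurzoo (rule 6 does not apply)
  giving Fenikan vunazurzoo.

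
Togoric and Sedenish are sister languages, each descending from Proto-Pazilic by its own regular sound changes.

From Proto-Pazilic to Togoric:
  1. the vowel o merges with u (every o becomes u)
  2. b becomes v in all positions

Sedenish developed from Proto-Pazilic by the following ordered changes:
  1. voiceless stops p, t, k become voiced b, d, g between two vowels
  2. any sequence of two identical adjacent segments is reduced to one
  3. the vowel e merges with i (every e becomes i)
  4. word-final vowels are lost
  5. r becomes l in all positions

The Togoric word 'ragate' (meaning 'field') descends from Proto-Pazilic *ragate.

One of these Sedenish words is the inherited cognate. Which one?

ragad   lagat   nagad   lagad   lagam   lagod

lagad

Sedenish: *ragate
  ragate → ragade   [intervocalic voicing]
  ragade (rule 2 does not apply)
  ragade → ragadi   [vowel merger]
  ragadi → ragad   [apocope]
  ragad → lagad   [unconditioned shift]
  giving Sedenish lagad.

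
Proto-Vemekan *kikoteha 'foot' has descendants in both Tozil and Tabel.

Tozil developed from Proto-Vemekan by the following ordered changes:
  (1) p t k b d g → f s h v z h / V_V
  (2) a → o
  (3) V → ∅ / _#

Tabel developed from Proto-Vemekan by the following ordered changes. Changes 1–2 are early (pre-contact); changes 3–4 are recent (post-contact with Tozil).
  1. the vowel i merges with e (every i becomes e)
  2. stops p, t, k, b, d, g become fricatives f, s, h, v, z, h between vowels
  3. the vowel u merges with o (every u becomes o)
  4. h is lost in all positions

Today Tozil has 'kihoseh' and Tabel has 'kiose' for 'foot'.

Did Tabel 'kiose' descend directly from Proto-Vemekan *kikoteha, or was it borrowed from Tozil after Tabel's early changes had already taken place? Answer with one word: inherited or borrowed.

If inherited, *kikoteha would pass through all of Tabel's changes:
Tabel: *kikoteha
  kikoteha → kekoteha   [vowel merger]
  kekoteha → kehoseha   [intervocalic lenition]
  kehoseha (rule 3 does not apply)
  kehoseha → keosea   [h-loss]
  giving Tabel keosea.
If borrowed from Tozil 'kihoseh' after the early changes, it would undergo only the recent ones:
  rule 3 (vowel merger): no change (kihoseh)
  rule 4 (h-loss): kihoseh → kiose
  ⇒ as a loan: kiose
Tabel 'kiose' matches the loan outcome 'kiose', not the inherited 'keosea' — it skipped the early Tabel changes, so it was borrowed from Tozil.

borrowed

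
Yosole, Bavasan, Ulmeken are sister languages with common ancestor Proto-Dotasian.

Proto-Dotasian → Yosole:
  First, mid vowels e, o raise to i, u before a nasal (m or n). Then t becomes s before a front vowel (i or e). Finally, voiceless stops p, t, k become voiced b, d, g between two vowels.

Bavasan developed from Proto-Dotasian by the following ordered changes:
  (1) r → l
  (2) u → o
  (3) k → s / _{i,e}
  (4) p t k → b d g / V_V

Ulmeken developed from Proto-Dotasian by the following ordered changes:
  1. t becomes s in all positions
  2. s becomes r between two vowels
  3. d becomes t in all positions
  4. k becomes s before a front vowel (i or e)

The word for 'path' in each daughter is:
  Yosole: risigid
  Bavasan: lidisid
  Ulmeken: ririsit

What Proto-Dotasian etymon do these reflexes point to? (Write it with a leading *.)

Position 5: Yosole has g, Bavasan has s, Ulmeken has s. Taking the neighbouring segments as reconstructed: Yosole g could go back to *k or *g; Bavasan s could go back to *k or *s; Ulmeken s can only go back to *k — the one source consistent with every daughter is *k.
Position 3: Yosole has s, Bavasan has d, Ulmeken has r. Taking the neighbouring segments as reconstructed: Yosole s could go back to *t or *s; Bavasan d could go back to *t or *d; Ulmeken r could go back to *t or *s or *r — the one source consistent with every daughter is *t.
Verify the candidate proto-form against each daughter:
Yosole: *ritikid
  ritikid (rule 1 does not apply)
  ritikid → risikid   [palatalisation]
  risikid → risigid   [intervocalic voicing]
  giving Yosole risigid.
Bavasan: *ritikid
  ritikid → litikid   [unconditioned shift]
  litikid (rule 2 does not apply)
  litikid → litisid   [palatalisation]
  litisid → lidisid   [intervocalic voicing]
  giving Bavasan lidisid.
Ulmeken: start from *ritikid.
  rule 1 (unconditioned shift): ritikid → risikid
  rule 2 (rhotacism): risikid → ririkid
  rule 3 (unconditioned shift): ririkid → ririkit
  rule 4 (palatalisation): ririkit → ririsit
  ⇒ Ulmeken ririsit
*ritikid is the unique common source.

*ritikid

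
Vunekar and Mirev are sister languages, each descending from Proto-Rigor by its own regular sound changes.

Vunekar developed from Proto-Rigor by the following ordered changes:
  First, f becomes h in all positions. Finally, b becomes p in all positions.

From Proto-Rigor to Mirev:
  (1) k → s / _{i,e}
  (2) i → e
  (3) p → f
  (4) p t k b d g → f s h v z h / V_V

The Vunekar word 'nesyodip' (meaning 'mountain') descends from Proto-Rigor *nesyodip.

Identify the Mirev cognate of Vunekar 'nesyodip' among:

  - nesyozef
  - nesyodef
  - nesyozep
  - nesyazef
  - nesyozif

nesyozef

Mirev: *nesyodip > nesyodep > nesyodef > nesyozef  (by vowel merger, unconditioned shift, intervocalic lenition)
Among the options, 'nesyozef' alone shows every Mirev change applied in order.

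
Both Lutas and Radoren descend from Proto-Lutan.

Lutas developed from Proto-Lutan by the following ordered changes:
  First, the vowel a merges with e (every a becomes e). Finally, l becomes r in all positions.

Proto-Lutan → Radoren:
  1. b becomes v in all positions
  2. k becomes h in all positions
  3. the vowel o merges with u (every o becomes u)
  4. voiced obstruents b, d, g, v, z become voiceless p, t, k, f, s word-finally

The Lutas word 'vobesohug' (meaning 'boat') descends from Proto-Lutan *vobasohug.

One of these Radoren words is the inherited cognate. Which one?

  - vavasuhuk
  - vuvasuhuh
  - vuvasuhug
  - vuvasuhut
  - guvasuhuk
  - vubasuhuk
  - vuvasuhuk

Radoren: start from *vobasohug.
  rule 1 (unconditioned shift): vobasohug → vovasohug
  rule 2: no change — vovasohug
  rule 3 (vowel merger): vovasohug → vuvasuhug
  rule 4 (final devoicing): vuvasuhug → vuvasuhuk
  ⇒ Radoren vuvasuhuk

vuvasuhuk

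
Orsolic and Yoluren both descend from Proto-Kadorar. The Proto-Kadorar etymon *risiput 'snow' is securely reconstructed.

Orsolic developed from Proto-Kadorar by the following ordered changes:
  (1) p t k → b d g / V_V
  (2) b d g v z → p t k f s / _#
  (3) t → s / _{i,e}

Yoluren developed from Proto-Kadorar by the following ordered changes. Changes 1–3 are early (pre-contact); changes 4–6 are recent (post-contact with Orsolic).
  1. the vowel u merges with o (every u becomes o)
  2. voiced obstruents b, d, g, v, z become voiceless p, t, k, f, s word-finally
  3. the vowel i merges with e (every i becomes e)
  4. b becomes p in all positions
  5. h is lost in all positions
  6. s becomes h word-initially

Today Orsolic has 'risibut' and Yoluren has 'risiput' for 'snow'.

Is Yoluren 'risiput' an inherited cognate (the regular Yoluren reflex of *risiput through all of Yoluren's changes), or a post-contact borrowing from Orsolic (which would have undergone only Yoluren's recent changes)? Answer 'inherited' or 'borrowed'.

borrowed

If inherited, *risiput would pass through all of Yoluren's changes:
Yoluren: start from *risiput.
  rule 1 (vowel merger): risiput → risipot
  rule 2: no change — risipot
  rule 3 (vowel merger): risipot → resepot
  rule 4: no change — resepot
  rule 5: no change — resepot
  rule 6: no change — resepot
  ⇒ Yoluren resepot
If borrowed from Orsolic 'risibut' after the early changes, it would undergo only the recent ones:
  rule 4 (unconditioned shift): risibut → risiput
  rule 5 (h-loss): no change (risiput)
  rule 6 (debuccalisation): no change (risiput)
  ⇒ as a loan: risiput
Yoluren 'risiput' matches the loan outcome 'risiput', not the inherited 'resepot' — it skipped the early Yoluren changes, so it was borrowed from Orsolic.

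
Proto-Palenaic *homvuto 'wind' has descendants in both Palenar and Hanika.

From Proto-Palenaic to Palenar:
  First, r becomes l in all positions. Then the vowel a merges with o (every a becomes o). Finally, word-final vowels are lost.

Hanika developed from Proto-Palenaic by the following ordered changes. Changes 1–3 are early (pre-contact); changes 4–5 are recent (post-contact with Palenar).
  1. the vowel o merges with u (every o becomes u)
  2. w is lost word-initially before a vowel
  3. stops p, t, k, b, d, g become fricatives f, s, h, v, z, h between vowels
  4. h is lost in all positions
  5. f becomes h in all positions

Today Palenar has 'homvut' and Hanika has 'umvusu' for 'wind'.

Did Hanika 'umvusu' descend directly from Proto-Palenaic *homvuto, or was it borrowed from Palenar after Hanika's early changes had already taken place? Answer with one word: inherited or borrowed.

inherited

If inherited, *homvuto would pass through all of Hanika's changes:
Hanika: start from *homvuto.
  rule 1 (vowel merger): homvuto → humvutu
  rule 2: no change — humvutu
  rule 3 (intervocalic lenition): humvutu → humvusu
  rule 4 (h-loss): humvusu → umvusu
  rule 5: no change — umvusu
  ⇒ Hanika umvusu
If borrowed from Palenar 'homvut' after the early changes, it would undergo only the recent ones:
  rule 4 (h-loss): homvut → omvut
  rule 5 (unconditioned shift): no change (omvut)
  ⇒ as a loan: omvut
Hanika 'umvusu' matches the inherited outcome exactly, so it is an inherited cognate, not a loan.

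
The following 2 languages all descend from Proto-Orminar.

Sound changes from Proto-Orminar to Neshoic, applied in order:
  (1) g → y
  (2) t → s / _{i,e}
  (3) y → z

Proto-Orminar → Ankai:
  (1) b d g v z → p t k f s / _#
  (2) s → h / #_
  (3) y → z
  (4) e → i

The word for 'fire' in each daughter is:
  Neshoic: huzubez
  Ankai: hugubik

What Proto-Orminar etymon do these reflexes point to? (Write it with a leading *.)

Position 7: Neshoic has z, Ankai has k. Taking the neighbouring segments as reconstructed: Neshoic z could go back to *g or *z or *y; Ankai k could go back to *k or *g — the one source consistent with every daughter is *g.
Position 6: Neshoic has e, Ankai has i. Neshoic preserves e here (none of its changes turn any other segment into e), so the proto-segment is *e.
Continuing position by position gives *hugubeg; check it forward:
Neshoic: *hugubeg
  hugubeg → huyubey   [unconditioned shift]
  huyubey (rule 2 does not apply)
  huyubey → huzubez   [unconditioned shift]
  giving Neshoic huzubez.
Ankai: *hugubeg
  hugubeg → hugubek   [final devoicing]
  hugubek (rule 2 does not apply)
  hugubek (rule 3 does not apply)
  hugubek → hugubik   [vowel merger]
  giving Ankai hugubik.
*hugubeg is the unique common source.

*hugubeg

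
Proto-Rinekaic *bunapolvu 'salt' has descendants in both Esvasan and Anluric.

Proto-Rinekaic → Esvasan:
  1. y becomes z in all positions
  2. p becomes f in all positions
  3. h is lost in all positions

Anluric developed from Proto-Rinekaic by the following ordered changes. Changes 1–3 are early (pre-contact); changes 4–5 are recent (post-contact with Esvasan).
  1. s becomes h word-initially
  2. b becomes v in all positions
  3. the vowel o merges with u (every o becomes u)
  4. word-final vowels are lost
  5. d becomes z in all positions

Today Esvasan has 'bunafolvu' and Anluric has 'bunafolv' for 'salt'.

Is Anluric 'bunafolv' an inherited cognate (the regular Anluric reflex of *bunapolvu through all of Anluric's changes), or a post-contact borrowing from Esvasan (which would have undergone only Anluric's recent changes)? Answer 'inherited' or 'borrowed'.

If inherited, *bunapolvu would pass through all of Anluric's changes:
Anluric: start from *bunapolvu.
  rule 1: no change — bunapolvu
  rule 2 (unconditioned shift): bunapolvu → vunapolvu
  rule 3 (vowel merger): vunapolvu → vunapulvu
  rule 4 (apocope): vunapulvu → vunapulv
  rule 5: no change — vunapulv
  ⇒ Anluric vunapulv
If borrowed from Esvasan 'bunafolvu' after the early changes, it would undergo only the recent ones:
  rule 4 (apocope): bunafolvu → bunafolv
  rule 5 (unconditioned shift): no change (bunafolv)
  ⇒ as a loan: bunafolv
Anluric 'bunafolv' matches the loan outcome 'bunafolv', not the inherited 'vunapulv' — it skipped the early Anluric changes, so it was borrowed from Esvasan.

borrowed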